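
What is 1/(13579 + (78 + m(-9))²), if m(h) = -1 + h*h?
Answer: 1/38543 ≈ 2.5945e-5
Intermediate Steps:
m(h) = -1 + h²
1/(13579 + (78 + m(-9))²) = 1/(13579 + (78 + (-1 + (-9)²))²) = 1/(13579 + (78 + (-1 + 81))²) = 1/(13579 + (78 + 80)²) = 1/(13579 + 158²) = 1/(13579 + 24964) = 1/38543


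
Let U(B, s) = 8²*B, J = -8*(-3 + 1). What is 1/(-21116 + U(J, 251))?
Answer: -1/20092 ≈ -4.9771e-5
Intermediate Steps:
J = 16 (J = -8*(-2) = 16)
U(B, s) = 64*B
1/(-21116 + U(J, 251)) = 1/(-21116 + 64*16) = 1/(-21116 + 1024) = 1/(-20092) = -1/20092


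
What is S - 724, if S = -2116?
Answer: -2840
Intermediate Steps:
S - 724 = -2116 - 724 = -2840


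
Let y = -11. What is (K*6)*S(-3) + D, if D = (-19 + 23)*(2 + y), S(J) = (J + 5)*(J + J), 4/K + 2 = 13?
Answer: -684/11 ≈ -62.182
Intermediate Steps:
K = 4/11 (K = 4/(-2 + 13) = 4/11 ≈ 0.36364)
S(J) = 2*J*(5 + J) (S(J) = (5 + J)*(2*J) = 2*J*(5 + J))
D = -36 (D = (-19 + 23)*(2 - 11) = 4*(-9) = -36)
(K*6)*S(-3) + D = ((4/11)*6)*(2*(-3)*(5 - 3)) - 36 = 24*(2*(-3)*2)/11 - 36 = (24/11)*(-12) - 36 = -288/11 - 36 = -684/11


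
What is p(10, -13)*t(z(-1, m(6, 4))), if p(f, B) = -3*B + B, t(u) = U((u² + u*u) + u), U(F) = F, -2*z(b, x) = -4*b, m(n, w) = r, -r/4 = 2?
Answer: 156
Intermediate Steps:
r = -8 (r = -4*2 = -8)
m(n, w) = -8
z(b, x) = 2*b (z(b, x) = -(-2)*b = 2*b)
t(u) = u + 2*u² (t(u) = (u² + u*u) + u = (u² + u²) + u = 2*u² + u = u + 2*u²)
p(f, B) = -2*B
p(10, -13)*t(z(-1, m(6, 4))) = (-2*(-13))*((2*(-1))*(1 + 2*(2*(-1)))) = 26*(-2*(1 + 2*(-2))) = 26*(-2*(1 - 4)) = 26*(-2*(-3)) = 26*6 = 156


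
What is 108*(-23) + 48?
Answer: -2436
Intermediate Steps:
108*(-23) + 48 = -2484 + 48 = -2436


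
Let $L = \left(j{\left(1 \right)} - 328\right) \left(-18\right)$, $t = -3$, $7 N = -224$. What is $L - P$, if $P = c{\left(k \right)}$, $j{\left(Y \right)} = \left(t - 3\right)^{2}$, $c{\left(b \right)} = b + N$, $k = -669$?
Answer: $5957$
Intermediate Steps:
$N = -32$ ($N = \frac{1}{7} \left(-224\right) = -32$)
$c{\left(b \right)} = -32 + b$ ($c{\left(b \right)} = b - 32 = -32 + b$)
$j{\left(Y \right)} = 36$ ($j{\left(Y \right)} = \left(-3 - 3\right)^{2} = \left(-6\right)^{2} = 36$)
$P = -701$ ($P = -32 - 669 = -701$)
$L = 5256$ ($L = \left(36 - 328\right) \left(-18\right) = \left(-292\right) \left(-18\right) = 5256$)
$L - P = 5256 - -701 = 5256 + 701 = 5957$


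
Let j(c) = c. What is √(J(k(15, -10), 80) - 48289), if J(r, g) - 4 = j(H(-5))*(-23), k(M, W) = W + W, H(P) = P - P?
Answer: 3*I*√5365 ≈ 219.74*I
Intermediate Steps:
H(P) = 0
k(M, W) = 2*W
J(r, g) = 4 (J(r, g) = 4 + 0*(-23) = 4 + 0 = 4)
√(J(k(15, -10), 80) - 48289) = √(4 - 48289) = √(-48285) = 3*I*√5365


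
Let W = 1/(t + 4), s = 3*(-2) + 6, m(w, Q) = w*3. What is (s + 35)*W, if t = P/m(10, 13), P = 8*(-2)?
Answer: 525/52 ≈ 10.096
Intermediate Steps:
m(w, Q) = 3*w
P = -16
s = 0 (s = -6 + 6 = 0)
t = -8/15 (t = -16/(3*10) = -16/30 = -16*1/30 = -8/15 ≈ -0.53333)
W = 15/52 (W = 1/(-8/15 + 4) = 1/(52/15) = 15/52 ≈ 0.28846)
(s + 35)*W = (0 + 35)*(15/52) = 35*(15/52) = 525/52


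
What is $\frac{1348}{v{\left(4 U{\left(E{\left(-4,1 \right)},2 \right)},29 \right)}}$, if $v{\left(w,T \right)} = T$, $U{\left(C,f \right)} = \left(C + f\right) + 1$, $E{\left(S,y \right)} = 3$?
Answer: $\frac{1348}{29} \approx 46.483$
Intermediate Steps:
$U{\left(C,f \right)} = 1 + C + f$
$\frac{1348}{v{\left(4 U{\left(E{\left(-4,1 \right)},2 \right)},29 \right)}} = \frac{1348}{29}$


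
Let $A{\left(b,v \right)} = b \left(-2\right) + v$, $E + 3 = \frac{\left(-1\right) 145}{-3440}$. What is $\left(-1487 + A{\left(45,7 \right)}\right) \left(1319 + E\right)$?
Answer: $- \frac{710768045}{344} \approx -2.0662 \cdot 10^{6}$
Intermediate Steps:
$E = - \frac{2035}{688}$ ($E = -3 + \frac{\left(-1\right) 145}{-3440} = -3 - - \frac{29}{688} = -3 + \frac{29}{688} = - \frac{2035}{688} \approx -2.9578$)
$A{\left(b,v \right)} = v - 2 b$ ($A{\left(b,v \right)} = - 2 b + v = v - 2 b$)
$\left(-1487 + A{\left(45,7 \right)}\right) \left(1319 + E\right) = \left(-1487 + \left(7 - 90\right)\right) \left(1319 - \frac{2035}{688}\right) = \left(-1487 + \left(7 - 90\right)\right) \frac{905437}{688} = \left(-1487 - 83\right) \frac{905437}{688} = \left(-1570\right) \frac{905437}{688} = - \frac{710768045}{344}$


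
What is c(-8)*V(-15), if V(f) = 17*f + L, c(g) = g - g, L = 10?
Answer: 0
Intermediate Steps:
c(g) = 0
V(f) = 10 + 17*f (V(f) = 17*f + 10 = 10 + 17*f)
c(-8)*V(-15) = 0*(10 + 17*(-15)) = 0*(10 - 255) = 0*(-245) = 0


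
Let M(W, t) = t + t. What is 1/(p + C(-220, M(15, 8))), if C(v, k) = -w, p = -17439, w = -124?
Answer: -1/17315 ≈ -5.7753e-5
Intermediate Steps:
M(W, t) = 2*t
C(v, k) = 124 (C(v, k) = -1*(-124) = 124)
1/(p + C(-220, M(15, 8))) = 1/(-17439 + 124) = 1/(-17315) = -1/17315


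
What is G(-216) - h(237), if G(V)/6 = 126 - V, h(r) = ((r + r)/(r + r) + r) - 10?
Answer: 1824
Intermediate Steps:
h(r) = -9 + r (h(r) = ((2*r)/((2*r)) + r) - 10 = ((2*r)*(1/(2*r)) + r) - 10 = (1 + r) - 10 = -9 + r)
G(V) = 756 - 6*V (G(V) = 6*(126 - V) = 756 - 6*V)
G(-216) - h(237) = (756 - 6*(-216)) - (-9 + 237) = (756 + 1296) - 1*228 = 2052 - 228 = 1824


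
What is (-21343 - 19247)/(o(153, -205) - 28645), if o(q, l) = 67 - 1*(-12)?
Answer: 2255/1587 ≈ 1.4209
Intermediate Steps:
o(q, l) = 79 (o(q, l) = 67 + 12 = 79)
(-21343 - 19247)/(o(153, -205) - 28645) = (-21343 - 19247)/(79 - 28645) = -40590/(-28566) = -40590*(-1/28566) = 2255/1587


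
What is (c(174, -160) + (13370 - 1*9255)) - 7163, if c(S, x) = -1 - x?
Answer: -2889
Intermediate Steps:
(c(174, -160) + (13370 - 1*9255)) - 7163 = ((-1 - 1*(-160)) + (13370 - 1*9255)) - 7163 = ((-1 + 160) + (13370 - 9255)) - 7163 = (159 + 4115) - 7163 = 4274 - 7163 = -2889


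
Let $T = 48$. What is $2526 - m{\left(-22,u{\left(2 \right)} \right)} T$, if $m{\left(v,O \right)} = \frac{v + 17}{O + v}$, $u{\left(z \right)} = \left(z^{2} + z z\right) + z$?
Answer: $2506$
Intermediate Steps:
$u{\left(z \right)} = z + 2 z^{2}$ ($u{\left(z \right)} = \left(z^{2} + z^{2}\right) + z = 2 z^{2} + z = z + 2 z^{2}$)
$m{\left(v,O \right)} = \frac{17 + v}{O + v}$
$2526 - m{\left(-22,u{\left(2 \right)} \right)} T = 2526 - \frac{17 - 22}{2 \left(1 + 2 \cdot 2\right) - 22} \cdot 48 = 2526 - \frac{1}{2 \left(1 + 4\right) - 22} \left(-5\right) 48 = 2526 - \frac{1}{2 \cdot 5 - 22} \left(-5\right) 48 = 2526 - \frac{1}{10 - 22} \left(-5\right) 48 = 2526 - \frac{1}{-12} \left(-5\right) 48 = 2526 - \left(- \frac{1}{12}\right) \left(-5\right) 48 = 2526 - \frac{5}{12} \cdot 48 = 2526 - 20 = 2506$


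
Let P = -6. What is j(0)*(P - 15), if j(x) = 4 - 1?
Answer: -63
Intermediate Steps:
j(x) = 3
j(0)*(P - 15) = 3*(-6 - 15) = 3*(-21) = -63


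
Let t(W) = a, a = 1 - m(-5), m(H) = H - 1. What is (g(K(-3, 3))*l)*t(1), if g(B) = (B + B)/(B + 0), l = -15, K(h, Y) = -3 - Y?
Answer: -210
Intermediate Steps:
m(H) = -1 + H
a = 7 (a = 1 - (-1 - 5) = 1 - 1*(-6) = 1 + 6 = 7)
t(W) = 7
g(B) = 2 (g(B) = (2*B)/B = 2)
(g(K(-3, 3))*l)*t(1) = (2*(-15))*7 = -30*7 = -210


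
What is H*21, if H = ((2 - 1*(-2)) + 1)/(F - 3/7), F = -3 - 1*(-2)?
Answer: -147/2 ≈ -73.500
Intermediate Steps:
F = -1 (F = -3 + 2 = -1)
H = -7/2 (H = ((2 - 1*(-2)) + 1)/(-1 - 3/7) = ((2 + 2) + 1)/(-1 - 3*1/7) = (4 + 1)/(-1 - 3/7) = 5/(-10/7) = 5*(-7/10) = -7/2 ≈ -3.5000)
H*21 = -7/2*21 = -147/2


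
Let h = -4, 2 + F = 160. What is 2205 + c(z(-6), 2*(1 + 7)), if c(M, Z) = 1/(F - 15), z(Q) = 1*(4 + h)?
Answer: 315316/143 ≈ 2205.0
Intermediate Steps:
F = 158 (F = -2 + 160 = 158)
z(Q) = 0 (z(Q) = 1*(4 - 4) = 1*0 = 0)
c(M, Z) = 1/143 (c(M, Z) = 1/(158 - 15) = 1/143)
2205 + c(z(-6), 2*(1 + 7)) = 2205 + 1/143 = 315316/143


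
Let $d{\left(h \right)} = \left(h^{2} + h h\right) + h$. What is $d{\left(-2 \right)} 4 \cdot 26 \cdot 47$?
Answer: $29328$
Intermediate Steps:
$d{\left(h \right)} = h + 2 h^{2}$ ($d{\left(h \right)} = \left(h^{2} + h^{2}\right) + h = 2 h^{2} + h = h + 2 h^{2}$)
$d{\left(-2 \right)} 4 \cdot 26 \cdot 47 = - 2 \left(1 + 2 \left(-2\right)\right) 4 \cdot 26 \cdot 47 = - 2 \left(1 - 4\right) 4 \cdot 26 \cdot 47 = \left(-2\right) \left(-3\right) 4 \cdot 26 \cdot 47 = 6 \cdot 4 \cdot 26 \cdot 47 = 24 \cdot 26 \cdot 47 = 624 \cdot 47 = 29328$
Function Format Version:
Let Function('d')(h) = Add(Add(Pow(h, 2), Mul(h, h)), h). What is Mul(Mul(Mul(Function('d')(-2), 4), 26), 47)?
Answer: 29328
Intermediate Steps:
Function('d')(h) = Add(h, Mul(2, Pow(h, 2))) (Function('d')(h) = Add(Add(Pow(h, 2), Pow(h, 2)), h) = Add(Mul(2, Pow(h, 2)), h) = Add(h, Mul(2, Pow(h, 2))))
Mul(Mul(Mul(Function('d')(-2), 4), 26), 47) = Mul(Mul(Mul(Mul(-2, Add(1, Mul(2, -2))), 4), 26), 47) = Mul(Mul(Mul(Mul(-2, Add(1, -4)), 4), 26), 47) = Mul(Mul(Mul(Mul(-2, -3), 4), 26), 47) = Mul(Mul(Mul(6, 4), 26), 47) = Mul(Mul(24, 26), 47) = Mul(624, 47) = 29328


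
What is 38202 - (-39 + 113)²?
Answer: 32726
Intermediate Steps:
38202 - (-39 + 113)² = 38202 - 1*74² = 38202 - 1*5476 = 38202 - 5476 = 32726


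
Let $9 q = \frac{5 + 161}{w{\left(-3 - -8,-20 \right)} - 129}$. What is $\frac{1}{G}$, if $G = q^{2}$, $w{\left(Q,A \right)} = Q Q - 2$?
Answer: $\frac{227529}{6889} \approx 33.028$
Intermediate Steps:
$w{\left(Q,A \right)} = -2 + Q^{2}$ ($w{\left(Q,A \right)} = Q^{2} - 2 = -2 + Q^{2}$)
$q = - \frac{83}{477}$ ($q = \frac{\left(5 + 161\right) \frac{1}{\left(-2 + \left(-3 - -8\right)^{2}\right) - 129}}{9} = \frac{166 \frac{1}{\left(-2 + \left(-3 + 8\right)^{2}\right) - 129}}{9} = \frac{166 \frac{1}{\left(-2 + 5^{2}\right) - 129}}{9} = \frac{166 \frac{1}{\left(-2 + 25\right) - 129}}{9} = \frac{166 \frac{1}{23 - 129}}{9} = \frac{166 \frac{1}{-106}}{9} = \frac{166 \left(- \frac{1}{106}\right)}{9} = \frac{1}{9} \left(- \frac{83}{53}\right) = - \frac{83}{477} \approx -0.174$)
$G = \frac{6889}{227529}$ ($G = \left(- \frac{83}{477}\right)^{2} = \frac{6889}{227529} \approx 0.030277$)
$\frac{1}{G} = \frac{1}{\frac{6889}{227529}} = \frac{227529}{6889}$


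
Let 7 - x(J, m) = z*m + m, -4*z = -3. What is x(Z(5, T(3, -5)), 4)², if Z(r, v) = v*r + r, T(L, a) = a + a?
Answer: 0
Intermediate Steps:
z = ¾ (z = -¼*(-3) = ¾ ≈ 0.75000)
T(L, a) = 2*a
Z(r, v) = r + r*v (Z(r, v) = r*v + r = r + r*v)
x(J, m) = 7 - 7*m/4 (x(J, m) = 7 - (3*m/4 + m) = 7 - 7*m/4)
x(Z(5, T(3, -5)), 4)² = (7 - 7/4*4)² = (7 - 7)² = 0² = 0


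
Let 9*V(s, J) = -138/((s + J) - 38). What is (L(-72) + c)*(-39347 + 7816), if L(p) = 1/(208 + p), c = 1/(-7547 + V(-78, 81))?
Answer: -24534554879/107764904 ≈ -227.67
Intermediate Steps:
V(s, J) = -46/(3*(-38 + J + s)) (V(s, J) = (-138/((s + J) - 38))/9 = (-138/((J + s) - 38))/9 = (-138/(-38 + J + s))/9 = -46/(3*(-38 + J + s)))
c = -105/792389 (c = 1/(-7547 - 46/(-114 + 3*81 + 3*(-78))) = 1/(-7547 - 46/(-114 + 243 - 234)) = 1/(-7547 - 46/(-105)) = 1/(-7547 - 46*(-1/105)) = 1/(-7547 + 46/105) = 1/(-792389/105) = -105/792389 ≈ -0.00013251)
(L(-72) + c)*(-39347 + 7816) = (1/(208 - 72) - 105/792389)*(-39347 + 7816) = (1/136 - 105/792389)*(-31531) = (778109/107764904)*(-31531) = -24534554879/107764904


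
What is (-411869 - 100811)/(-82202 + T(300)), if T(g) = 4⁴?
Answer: 256340/40973 ≈ 6.2563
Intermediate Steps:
T(g) = 256
(-411869 - 100811)/(-82202 + T(300)) = (-411869 - 100811)/(-82202 + 256) = -512680/(-81946) = -512680*(-1/81946) = 256340/40973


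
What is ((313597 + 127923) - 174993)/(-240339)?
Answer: -266527/240339 ≈ -1.1090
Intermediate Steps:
((313597 + 127923) - 174993)/(-240339) = (441520 - 174993)*(-1/240339) = 266527*(-1/240339) = -266527/240339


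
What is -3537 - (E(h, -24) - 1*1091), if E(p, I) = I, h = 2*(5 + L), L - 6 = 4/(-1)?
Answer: -2422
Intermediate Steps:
L = 2 (L = 6 + 4/(-1) = 6 + 4*(-1) = 6 - 4 = 2)
h = 14 (h = 2*(5 + 2) = 2*7 = 14)
-3537 - (E(h, -24) - 1*1091) = -3537 - (-24 - 1*1091) = -3537 - (-24 - 1091) = -3537 - 1*(-1115) = -3537 + 1115 = -2422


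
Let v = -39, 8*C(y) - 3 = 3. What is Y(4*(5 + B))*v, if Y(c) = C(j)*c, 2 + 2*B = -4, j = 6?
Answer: -234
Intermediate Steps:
B = -3 (B = -1 + (½)*(-4) = -1 - 2 = -3)
C(y) = ¾ (C(y) = 3/8 + (⅛)*3 = 3/8 + 3/8 = ¾)
Y(c) = 3*c/4
Y(4*(5 + B))*v = (3*(4*(5 - 3))/4)*(-39) = (3*(4*2)/4)*(-39) = ((¾)*8)*(-39) = 6*(-39) = -234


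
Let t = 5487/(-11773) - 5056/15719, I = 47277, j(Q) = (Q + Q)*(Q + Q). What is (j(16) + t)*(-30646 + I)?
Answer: 3149170446491057/185059787 ≈ 1.7017e+7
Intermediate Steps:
j(Q) = 4*Q² (j(Q) = (2*Q)*(2*Q) = 4*Q²)
t = -145774441/185059787 (t = 5487*(-1/11773) - 5056*1/15719 = -5487/11773 - 5056/15719 = -145774441/185059787 ≈ -0.78771)
(j(16) + t)*(-30646 + I) = (4*16² - 145774441/185059787)*(-30646 + 47277) = (4*256 - 145774441/185059787)*16631 = (1024 - 145774441/185059787)*16631 = (189355447447/185059787)*16631 = 3149170446491057/185059787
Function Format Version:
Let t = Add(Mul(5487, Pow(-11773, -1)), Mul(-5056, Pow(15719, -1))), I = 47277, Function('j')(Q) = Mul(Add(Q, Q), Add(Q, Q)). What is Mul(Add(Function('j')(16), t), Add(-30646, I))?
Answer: Rational(3149170446491057, 185059787) ≈ 1.7017e+7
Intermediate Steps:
Function('j')(Q) = Mul(4, Pow(Q, 2)) (Function('j')(Q) = Mul(Mul(2, Q), Mul(2, Q)) = Mul(4, Pow(Q, 2)))
t = Rational(-145774441, 185059787) (t = Add(Mul(5487, Rational(-1, 11773)), Mul(-5056, Rational(1, 15719))) = Add(Rational(-5487, 11773), Rational(-5056, 15719)) = Rational(-145774441, 185059787) ≈ -0.78771)
Mul(Add(Function('j')(16), t), Add(-30646, I)) = Mul(Add(Mul(4, Pow(16, 2)), Rational(-145774441, 185059787)), Add(-30646, 47277)) = Mul(Add(Mul(4, 256), Rational(-145774441, 185059787)), 16631) = Mul(Add(1024, Rational(-145774441, 185059787)), 16631) = Mul(Rational(189355447447, 185059787), 16631) = Rational(3149170446491057, 185059787)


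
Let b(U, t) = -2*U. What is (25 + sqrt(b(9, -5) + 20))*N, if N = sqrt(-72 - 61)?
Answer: I*sqrt(133)*(25 + sqrt(2)) ≈ 304.62*I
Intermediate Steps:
N = I*sqrt(133) (N = sqrt(-133) = I*sqrt(133) ≈ 11.533*I)
(25 + sqrt(b(9, -5) + 20))*N = (25 + sqrt(-2*9 + 20))*(I*sqrt(133)) = (25 + sqrt(-18 + 20))*(I*sqrt(133)) = (25 + sqrt(2))*(I*sqrt(133)) = I*sqrt(133)*(25 + sqrt(2))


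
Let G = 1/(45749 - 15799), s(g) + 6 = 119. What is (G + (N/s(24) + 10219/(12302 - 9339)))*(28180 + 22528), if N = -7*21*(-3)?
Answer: 1869101020789926/5013914525 ≈ 3.7278e+5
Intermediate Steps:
N = 441 (N = -147*(-3) = 441)
s(g) = 113 (s(g) = -6 + 119 = 113)
G = 1/29950 ≈ 3.3389e-5
(G + (N/s(24) + 10219/(12302 - 9339)))*(28180 + 22528) = (1/29950 + (441/113 + 10219/(12302 - 9339)))*(28180 + 22528) = (1/29950 + (441*(1/113) + 10219/2963))*50708 = (1/29950 + (441/113 + 10219*(1/2963)))*50708 = (1/29950 + (441/113 + 10219/2963))*50708 = (1/29950 + 2461430/334819)*50708 = (73720163319/10027829050)*50708 = 1869101020789926/5013914525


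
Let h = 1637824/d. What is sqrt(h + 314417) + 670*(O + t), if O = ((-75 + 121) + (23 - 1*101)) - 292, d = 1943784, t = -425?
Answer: -501830 + 7*sqrt(42090552439257)/80991 ≈ -5.0127e+5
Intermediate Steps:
O = -324 (O = (46 + (23 - 101)) - 292 = (46 - 78) - 292 = -32 - 292 = -324)
h = 204728/242973 (h = 1637824/1943784 = 1637824*(1/1943784) = 204728/242973 ≈ 0.84260)
sqrt(h + 314417) + 670*(O + t) = sqrt(204728/242973 + 314417) + 670*(-324 - 425) = sqrt(76395046469/242973) + 670*(-749) = 7*sqrt(42090552439257)/80991 - 501830 = -501830 + 7*sqrt(42090552439257)/80991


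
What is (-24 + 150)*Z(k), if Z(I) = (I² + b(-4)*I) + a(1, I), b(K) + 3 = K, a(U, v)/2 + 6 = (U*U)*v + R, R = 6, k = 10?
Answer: 6300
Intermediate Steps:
a(U, v) = 2*v*U² (a(U, v) = -12 + 2*((U*U)*v + 6) = -12 + 2*(U²*v + 6) = -12 + 2*(v*U² + 6) = -12 + 2*(6 + v*U²) = -12 + (12 + 2*v*U²) = 2*v*U²)
b(K) = -3 + K
Z(I) = I² - 5*I (Z(I) = (I² + (-3 - 4)*I) + 2*I*1² = (I² - 7*I) + 2*I*1 = (I² - 7*I) + 2*I = I² - 5*I)
(-24 + 150)*Z(k) = (-24 + 150)*(10*(-5 + 10)) = 126*(10*5) = 126*50 = 6300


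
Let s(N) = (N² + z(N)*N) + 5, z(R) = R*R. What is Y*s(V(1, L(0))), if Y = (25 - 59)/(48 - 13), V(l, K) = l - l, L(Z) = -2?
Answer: -34/7 ≈ -4.8571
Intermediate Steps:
V(l, K) = 0
Y = -34/35 ≈ -0.97143
z(R) = R²
s(N) = 5 + N² + N³ (s(N) = (N² + N²*N) + 5 = (N² + N³) + 5 = 5 + N² + N³)
Y*s(V(1, L(0))) = -34*(5 + 0² + 0³)/35 = -34*(5 + 0 + 0)/35 = -34/35*5 = -34/7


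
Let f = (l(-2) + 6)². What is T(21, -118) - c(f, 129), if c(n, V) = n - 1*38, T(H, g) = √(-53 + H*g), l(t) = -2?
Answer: 22 + I*√2531 ≈ 22.0 + 50.309*I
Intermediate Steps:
f = 16 (f = (-2 + 6)² = 4² = 16)
c(n, V) = -38 + n (c(n, V) = n - 38 = -38 + n)
T(21, -118) - c(f, 129) = √(-53 + 21*(-118)) - (-38 + 16) = √(-53 - 2478) - 1*(-22) = √(-2531) + 22 = I*√2531 + 22 = 22 + I*√2531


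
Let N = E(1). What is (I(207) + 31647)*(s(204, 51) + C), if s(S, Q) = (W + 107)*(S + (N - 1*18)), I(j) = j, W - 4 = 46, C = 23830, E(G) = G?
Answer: 1694282406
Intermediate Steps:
N = 1
W = 50 (W = 4 + 46 = 50)
s(S, Q) = -2669 + 157*S (s(S, Q) = (50 + 107)*(S + (1 - 1*18)) = 157*(S + (1 - 18)) = 157*(S - 17) = 157*(-17 + S) = -2669 + 157*S)
(I(207) + 31647)*(s(204, 51) + C) = (207 + 31647)*((-2669 + 157*204) + 23830) = 31854*((-2669 + 32028) + 23830) = 31854*(29359 + 23830) = 31854*53189 = 1694282406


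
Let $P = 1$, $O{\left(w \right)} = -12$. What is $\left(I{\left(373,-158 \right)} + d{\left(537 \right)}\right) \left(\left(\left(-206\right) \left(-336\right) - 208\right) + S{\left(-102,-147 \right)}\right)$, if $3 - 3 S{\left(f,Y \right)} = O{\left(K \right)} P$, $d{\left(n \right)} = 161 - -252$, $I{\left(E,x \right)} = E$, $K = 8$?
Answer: $54244218$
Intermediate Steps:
$d{\left(n \right)} = 413$ ($d{\left(n \right)} = 161 + 252 = 413$)
$S{\left(f,Y \right)} = 5$ ($S{\left(f,Y \right)} = 1 - \frac{\left(-12\right) 1}{3} = 1 - -4 = 1 + 4 = 5$)
$\left(I{\left(373,-158 \right)} + d{\left(537 \right)}\right) \left(\left(\left(-206\right) \left(-336\right) - 208\right) + S{\left(-102,-147 \right)}\right) = \left(373 + 413\right) \left(\left(\left(-206\right) \left(-336\right) - 208\right) + 5\right) = 786 \left(\left(69216 - 208\right) + 5\right) = 786 \left(69008 + 5\right) = 786 \cdot 69013 = 54244218$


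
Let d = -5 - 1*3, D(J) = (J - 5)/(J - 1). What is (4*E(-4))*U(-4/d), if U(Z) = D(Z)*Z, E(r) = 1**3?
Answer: 18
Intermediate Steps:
E(r) = 1
D(J) = (-5 + J)/(-1 + J)
d = -8 (d = -5 - 3 = -8)
U(Z) = Z*(-5 + Z)/(-1 + Z) (U(Z) = ((-5 + Z)/(-1 + Z))*Z = Z*(-5 + Z)/(-1 + Z))
(4*E(-4))*U(-4/d) = (4*1)*((-4/(-8))*(-5 - 4/(-8))/(-1 - 4/(-8))) = 4*((-4*(-1/8))*(-5 - 4*(-1/8))/(-1 - 4*(-1/8))) = 4*((-5 + 1/2)/(2*(-1 + 1/2))) = 4*((1/2)*(-9/2)/(-1/2)) = 4*((1/2)*(-2)*(-9/2)) = 4*(9/2) = 18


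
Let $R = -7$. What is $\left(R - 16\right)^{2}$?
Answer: $529$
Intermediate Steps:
$\left(R - 16\right)^{2} = \left(-7 - 16\right)^{2} = \left(-23\right)^{2} = 529$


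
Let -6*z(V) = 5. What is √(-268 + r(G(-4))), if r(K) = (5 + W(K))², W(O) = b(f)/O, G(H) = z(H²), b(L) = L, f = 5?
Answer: I*√267 ≈ 16.34*I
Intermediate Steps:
z(V) = -⅚ (z(V) = -⅙*5 = -⅚)
G(H) = -⅚
W(O) = 5/O
r(K) = (5 + 5/K)²
√(-268 + r(G(-4))) = √(-268 + 25*(1 - ⅚)²/(-⅚)²) = √(-268 + 25*(36/25)*(⅙)²) = √(-268 + 25*(36/25)*(1/36)) = √(-268 + 1) = √(-267) = I*√267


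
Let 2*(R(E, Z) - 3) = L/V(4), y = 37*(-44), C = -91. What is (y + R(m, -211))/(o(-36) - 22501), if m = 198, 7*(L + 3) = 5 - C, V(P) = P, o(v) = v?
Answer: 90925/1262072 ≈ 0.072044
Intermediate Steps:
y = -1628
L = 75/7 (L = -3 + (5 - 1*(-91))/7 = -3 + (5 + 91)/7 = -3 + (⅐)*96 = -3 + 96/7 = 75/7 ≈ 10.714)
R(E, Z) = 243/56 (R(E, Z) = 3 + ((75/7)/4)/2 = 3 + ((75/7)*(¼))/2 = 3 + (½)*(75/28) = 3 + 75/56 = 243/56)
(y + R(m, -211))/(o(-36) - 22501) = (-1628 + 243/56)/(-36 - 22501) = -90925/56/(-22537) = -90925/56*(-1/22537) = 90925/1262072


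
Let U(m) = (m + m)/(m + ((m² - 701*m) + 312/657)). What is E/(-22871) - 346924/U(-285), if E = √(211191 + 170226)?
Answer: 10664249309098/62415 - √381417/22871 ≈ 1.7086e+8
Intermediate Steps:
E = √381417 ≈ 617.59
U(m) = 2*m/(104/219 + m² - 700*m) (U(m) = (2*m)/(m + ((m² - 701*m) + 312*(1/657))) = (2*m)/(m + ((m² - 701*m) + 104/219)) = (2*m)/(m + (104/219 + m² - 701*m)) = (2*m)/(104/219 + m² - 700*m) = 2*m/(104/219 + m² - 700*m))
E/(-22871) - 346924/U(-285) = √381417/(-22871) - 346924/(438*(-285)/(104 - 153300*(-285) + 219*(-285)²)) = √381417*(-1/22871) - 346924/(438*(-285)/(104 + 43690500 + 219*81225)) = -√381417/22871 - 346924/(438*(-285)/(104 + 43690500 + 17788275)) = -√381417/22871 - 346924/(438*(-285)/61478879) = -√381417/22871 - 346924/(438*(-285)*(1/61478879)) = -√381417/22871 - 346924/(-124830/61478879) = -√381417/22871 - 346924*(-61478879/124830) = -√381417/22871 + 10664249309098/62415 = 10664249309098/62415 - √381417/22871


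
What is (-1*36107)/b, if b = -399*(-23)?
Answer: -36107/9177 ≈ -3.9345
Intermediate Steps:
b = 9177
(-1*36107)/b = -1*36107/9177 = -36107*1/9177 = -36107/9177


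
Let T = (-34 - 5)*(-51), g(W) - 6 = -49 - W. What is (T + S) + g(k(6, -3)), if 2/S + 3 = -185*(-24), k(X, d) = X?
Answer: 8607782/4437 ≈ 1940.0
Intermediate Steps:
g(W) = -43 - W (g(W) = 6 + (-49 - W) = -43 - W)
S = 2/4437 (S = 2/(-3 - 185*(-24)) = 2/(-3 + 4440) = 2/4437 ≈ 0.00045076)
T = 1989 (T = -39*(-51) = 1989)
(T + S) + g(k(6, -3)) = (1989 + 2/4437) + (-43 - 1*6) = 8825195/4437 + (-43 - 6) = 8825195/4437 - 49 = 8607782/4437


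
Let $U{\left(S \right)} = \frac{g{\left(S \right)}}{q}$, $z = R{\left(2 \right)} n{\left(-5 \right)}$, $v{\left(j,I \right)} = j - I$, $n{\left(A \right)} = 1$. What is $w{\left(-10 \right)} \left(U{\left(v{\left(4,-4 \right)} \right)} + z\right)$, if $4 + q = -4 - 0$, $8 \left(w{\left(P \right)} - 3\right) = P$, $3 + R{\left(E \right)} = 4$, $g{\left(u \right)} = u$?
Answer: $0$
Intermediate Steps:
$R{\left(E \right)} = 1$ ($R{\left(E \right)} = -3 + 4 = 1$)
$w{\left(P \right)} = 3 + \frac{P}{8}$
$z = 1$ ($z = 1 \cdot 1 = 1$)
$q = -8$ ($q = -4 - 4 = -8$)
$U{\left(S \right)} = - \frac{S}{8}$ ($U{\left(S \right)} = \frac{S}{-8} = S \left(- \frac{1}{8}\right) = - \frac{S}{8}$)
$w{\left(-10 \right)} \left(U{\left(v{\left(4,-4 \right)} \right)} + z\right) = \left(3 + \frac{1}{8} \left(-10\right)\right) \left(- \frac{4 - -4}{8} + 1\right) = \left(3 - \frac{5}{4}\right) \left(- \frac{4 + 4}{8} + 1\right) = \frac{7 \left(\left(- \frac{1}{8}\right) 8 + 1\right)}{4} = \frac{7 \left(-1 + 1\right)}{4} = \frac{7}{4} \cdot 0 = 0$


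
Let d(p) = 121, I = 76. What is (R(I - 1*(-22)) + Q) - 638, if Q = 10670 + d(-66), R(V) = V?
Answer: 10251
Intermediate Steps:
Q = 10791 (Q = 10670 + 121 = 10791)
(R(I - 1*(-22)) + Q) - 638 = ((76 - 1*(-22)) + 10791) - 638 = ((76 + 22) + 10791) - 638 = (98 + 10791) - 638 = 10889 - 638 = 10251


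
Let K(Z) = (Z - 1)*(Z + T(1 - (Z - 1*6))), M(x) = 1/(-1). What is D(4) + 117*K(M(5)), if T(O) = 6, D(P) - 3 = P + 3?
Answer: -1160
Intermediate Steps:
D(P) = 6 + P (D(P) = 3 + (P + 3) = 3 + (3 + P) = 6 + P)
M(x) = -1
K(Z) = (-1 + Z)*(6 + Z) (K(Z) = (Z - 1)*(Z + 6) = (-1 + Z)*(6 + Z))
D(4) + 117*K(M(5)) = (6 + 4) + 117*(-6 + (-1)² + 5*(-1)) = 10 + 117*(-6 + 1 - 5) = 10 + 117*(-10) = 10 - 1170 = -1160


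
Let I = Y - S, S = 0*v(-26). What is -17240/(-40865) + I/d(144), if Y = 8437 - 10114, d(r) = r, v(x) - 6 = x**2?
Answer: -4403203/392304 ≈ -11.224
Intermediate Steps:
v(x) = 6 + x**2
S = 0 (S = 0*(6 + (-26)**2) = 0*(6 + 676) = 0*682 = 0)
Y = -1677
I = -1677 (I = -1677 - 1*0 = -1677 + 0 = -1677)
-17240/(-40865) + I/d(144) = -17240/(-40865) - 1677/144 = -17240*(-1/40865) - 1677*1/144 = 3448/8173 - 559/48 = -4403203/392304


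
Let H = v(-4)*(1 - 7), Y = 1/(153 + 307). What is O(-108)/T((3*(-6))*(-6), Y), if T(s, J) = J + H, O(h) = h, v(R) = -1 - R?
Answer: 49680/8279 ≈ 6.0007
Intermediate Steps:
Y = 1/460 ≈ 0.0021739
H = -18 (H = (-1 - 1*(-4))*(1 - 7) = (-1 + 4)*(-6) = 3*(-6) = -18)
T(s, J) = -18 + J (T(s, J) = J - 18 = -18 + J)
O(-108)/T((3*(-6))*(-6), Y) = -108/(-18 + 1/460) = -108/(-8279/460) = -108*(-460/8279) = 49680/8279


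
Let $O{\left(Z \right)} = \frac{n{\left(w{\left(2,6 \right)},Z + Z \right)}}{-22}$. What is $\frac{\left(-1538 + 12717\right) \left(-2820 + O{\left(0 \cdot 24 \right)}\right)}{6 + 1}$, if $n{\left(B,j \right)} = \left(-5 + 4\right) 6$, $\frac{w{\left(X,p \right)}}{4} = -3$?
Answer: $- \frac{49534149}{11} \approx -4.5031 \cdot 10^{6}$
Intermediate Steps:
$w{\left(X,p \right)} = -12$ ($w{\left(X,p \right)} = 4 \left(-3\right) = -12$)
$n{\left(B,j \right)} = -6$ ($n{\left(B,j \right)} = \left(-1\right) 6 = -6$)
$O{\left(Z \right)} = \frac{3}{11}$ ($O{\left(Z \right)} = - \frac{6}{-22} = \left(-6\right) \left(- \frac{1}{22}\right) = \frac{3}{11}$)
$\frac{\left(-1538 + 12717\right) \left(-2820 + O{\left(0 \cdot 24 \right)}\right)}{6 + 1} = \frac{\left(-1538 + 12717\right) \left(-2820 + \frac{3}{11}\right)}{6 + 1} = \frac{11179 \left(- \frac{31017}{11}\right)}{7} = \frac{1}{7} \left(- \frac{346739043}{11}\right) = - \frac{49534149}{11}$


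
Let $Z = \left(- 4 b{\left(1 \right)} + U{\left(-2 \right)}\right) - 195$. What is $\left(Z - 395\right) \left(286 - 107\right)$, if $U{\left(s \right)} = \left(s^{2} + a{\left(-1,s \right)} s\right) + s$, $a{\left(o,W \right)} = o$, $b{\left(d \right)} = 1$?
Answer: $-105610$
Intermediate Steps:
$U{\left(s \right)} = s^{2}$ ($U{\left(s \right)} = \left(s^{2} - s\right) + s = s^{2}$)
$Z = -195$ ($Z = \left(\left(-4\right) 1 + \left(-2\right)^{2}\right) - 195 = \left(-4 + 4\right) - 195 = 0 - 195 = -195$)
$\left(Z - 395\right) \left(286 - 107\right) = \left(-195 - 395\right) \left(286 - 107\right) = \left(-590\right) 179 = -105610$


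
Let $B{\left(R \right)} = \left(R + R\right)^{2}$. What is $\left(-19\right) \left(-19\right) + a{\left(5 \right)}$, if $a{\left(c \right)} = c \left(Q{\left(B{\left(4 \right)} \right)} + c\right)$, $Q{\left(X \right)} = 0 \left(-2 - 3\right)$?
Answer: $386$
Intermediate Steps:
$B{\left(R \right)} = 4 R^{2}$ ($B{\left(R \right)} = \left(2 R\right)^{2} = 4 R^{2}$)
$Q{\left(X \right)} = 0$ ($Q{\left(X \right)} = 0 \left(-5\right) = 0$)
$a{\left(c \right)} = c^{2}$ ($a{\left(c \right)} = c \left(0 + c\right) = c c = c^{2}$)
$\left(-19\right) \left(-19\right) + a{\left(5 \right)} = \left(-19\right) \left(-19\right) + 5^{2} = 361 + 25 = 386$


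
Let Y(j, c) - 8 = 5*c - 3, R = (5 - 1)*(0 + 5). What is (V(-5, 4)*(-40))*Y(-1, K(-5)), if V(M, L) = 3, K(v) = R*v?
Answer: 59400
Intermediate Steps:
R = 20 (R = 4*5 = 20)
K(v) = 20*v
Y(j, c) = 5 + 5*c (Y(j, c) = 8 + (5*c - 3) = 8 + (-3 + 5*c) = 5 + 5*c)
(V(-5, 4)*(-40))*Y(-1, K(-5)) = (3*(-40))*(5 + 5*(20*(-5))) = -120*(5 + 5*(-100)) = -120*(5 - 500) = -120*(-495) = 59400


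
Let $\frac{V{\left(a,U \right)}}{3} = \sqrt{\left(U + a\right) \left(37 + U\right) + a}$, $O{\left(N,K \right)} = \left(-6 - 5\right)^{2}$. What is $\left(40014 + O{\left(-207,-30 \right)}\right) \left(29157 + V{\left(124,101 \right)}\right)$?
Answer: $1170216195 + 120405 \sqrt{31174} \approx 1.1915 \cdot 10^{9}$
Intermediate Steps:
$O{\left(N,K \right)} = 121$ ($O{\left(N,K \right)} = \left(-11\right)^{2} = 121$)
$V{\left(a,U \right)} = 3 \sqrt{a + \left(37 + U\right) \left(U + a\right)}$ ($V{\left(a,U \right)} = 3 \sqrt{\left(U + a\right) \left(37 + U\right) + a} = 3 \sqrt{\left(37 + U\right) \left(U + a\right) + a} = 3 \sqrt{a + \left(37 + U\right) \left(U + a\right)}$)
$\left(40014 + O{\left(-207,-30 \right)}\right) \left(29157 + V{\left(124,101 \right)}\right) = \left(40014 + 121\right) \left(29157 + 3 \sqrt{101^{2} + 37 \cdot 101 + 38 \cdot 124 + 101 \cdot 124}\right) = 40135 \left(29157 + 3 \sqrt{10201 + 3737 + 4712 + 12524}\right) = 40135 \left(29157 + 3 \sqrt{31174}\right) = 1170216195 + 120405 \sqrt{31174}$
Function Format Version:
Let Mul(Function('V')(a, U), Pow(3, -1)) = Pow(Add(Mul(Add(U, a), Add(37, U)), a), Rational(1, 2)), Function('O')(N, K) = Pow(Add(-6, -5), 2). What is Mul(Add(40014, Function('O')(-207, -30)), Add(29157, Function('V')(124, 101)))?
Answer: Add(1170216195, Mul(120405, Pow(31174, Rational(1, 2)))) ≈ 1.1915e+9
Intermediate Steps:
Function('O')(N, K) = 121 (Function('O')(N, K) = Pow(-11, 2) = 121)
Function('V')(a, U) = Mul(3, Pow(Add(a, Mul(Add(37, U), Add(U, a))), Rational(1, 2))) (Function('V')(a, U) = Mul(3, Pow(Add(Mul(Add(U, a), Add(37, U)), a), Rational(1, 2))) = Mul(3, Pow(Add(Mul(Add(37, U), Add(U, a)), a), Rational(1, 2))) = Mul(3, Pow(Add(a, Mul(Add(37, U), Add(U, a))), Rational(1, 2))))
Mul(Add(40014, Function('O')(-207, -30)), Add(29157, Function('V')(124, 101))) = Mul(Add(40014, 121), Add(29157, Mul(3, Pow(Add(Pow(101, 2), Mul(37, 101), Mul(38, 124), Mul(101, 124)), Rational(1, 2))))) = Mul(40135, Add(29157, Mul(3, Pow(Add(10201, 3737, 4712, 12524), Rational(1, 2))))) = Mul(40135, Add(29157, Mul(3, Pow(31174, Rational(1, 2))))) = Add(1170216195, Mul(120405, Pow(31174, Rational(1, 2))))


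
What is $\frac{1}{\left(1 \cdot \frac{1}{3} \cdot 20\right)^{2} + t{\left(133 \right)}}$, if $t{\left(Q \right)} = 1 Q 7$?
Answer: $\frac{9}{8779} \approx 0.0010252$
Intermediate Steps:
$t{\left(Q \right)} = 7 Q$ ($t{\left(Q \right)} = Q 7 = 7 Q$)
$\frac{1}{\left(1 \cdot \frac{1}{3} \cdot 20\right)^{2} + t{\left(133 \right)}} = \frac{1}{\left(1 \cdot \frac{1}{3} \cdot 20\right)^{2} + 7 \cdot 133} = \frac{1}{\left(1 \cdot \frac{1}{3} \cdot 20\right)^{2} + 931} = \frac{1}{\left(\frac{1}{3} \cdot 20\right)^{2} + 931} = \frac{1}{\left(\frac{20}{3}\right)^{2} + 931} = \frac{1}{\frac{400}{9} + 931} = \frac{1}{\frac{8779}{9}} = \frac{9}{8779}$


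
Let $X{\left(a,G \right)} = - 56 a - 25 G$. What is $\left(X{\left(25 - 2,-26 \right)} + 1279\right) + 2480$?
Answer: $3121$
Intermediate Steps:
$\left(X{\left(25 - 2,-26 \right)} + 1279\right) + 2480 = \left(\left(- 56 \left(25 - 2\right) - -650\right) + 1279\right) + 2480 = \left(\left(\left(-56\right) 23 + 650\right) + 1279\right) + 2480 = \left(\left(-1288 + 650\right) + 1279\right) + 2480 = \left(-638 + 1279\right) + 2480 = 641 + 2480 = 3121$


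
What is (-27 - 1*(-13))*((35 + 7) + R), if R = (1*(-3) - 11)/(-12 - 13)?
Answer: -14896/25 ≈ -595.84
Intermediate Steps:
R = 14/25 (R = (-3 - 11)/(-25) = -14*(-1/25) = 14/25 ≈ 0.56000)
(-27 - 1*(-13))*((35 + 7) + R) = (-27 - 1*(-13))*((35 + 7) + 14/25) = (-27 + 13)*(42 + 14/25) = -14*1064/25 = -14896/25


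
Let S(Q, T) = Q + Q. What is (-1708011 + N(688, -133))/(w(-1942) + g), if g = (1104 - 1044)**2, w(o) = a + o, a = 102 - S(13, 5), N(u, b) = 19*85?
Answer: -853198/867 ≈ -984.08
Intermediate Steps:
S(Q, T) = 2*Q
N(u, b) = 1615
a = 76 (a = 102 - 2*13 = 102 - 1*26 = 102 - 26 = 76)
w(o) = 76 + o
g = 3600 (g = 60**2 = 3600)
(-1708011 + N(688, -133))/(w(-1942) + g) = (-1708011 + 1615)/((76 - 1942) + 3600) = -1706396/(-1866 + 3600) = -1706396/1734 = -1706396*1/1734 = -853198/867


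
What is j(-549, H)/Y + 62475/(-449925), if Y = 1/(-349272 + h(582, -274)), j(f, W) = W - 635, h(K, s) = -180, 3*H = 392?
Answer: 151037930125/857 ≈ 1.7624e+8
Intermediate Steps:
H = 392/3 (H = (⅓)*392 = 392/3 ≈ 130.67)
j(f, W) = -635 + W
Y = -1/349452 (Y = 1/(-349272 - 180) = 1/(-349452) = -1/349452 ≈ -2.8616e-6)
j(-549, H)/Y + 62475/(-449925) = (-635 + 392/3)/(-1/349452) + 62475/(-449925) = -1513/3*(-349452) + 62475*(-1/449925) = 176240292 - 119/857 = 151037930125/857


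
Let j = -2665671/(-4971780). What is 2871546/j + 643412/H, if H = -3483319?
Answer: 2368108625601398108/442161068669 ≈ 5.3558e+6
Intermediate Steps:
j = 888557/1657260 (j = -2665671*(-1/4971780) = 888557/1657260 ≈ 0.53616)
2871546/j + 643412/H = 2871546/(888557/1657260) + 643412/(-3483319) = 2871546*(1657260/888557) + 643412*(-1/3483319) = 4758898323960/888557 - 91916/497617 = 2368108625601398108/442161068669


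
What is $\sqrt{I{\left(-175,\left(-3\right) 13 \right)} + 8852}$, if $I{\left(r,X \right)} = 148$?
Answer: $30 \sqrt{10} \approx 94.868$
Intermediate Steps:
$\sqrt{I{\left(-175,\left(-3\right) 13 \right)} + 8852} = \sqrt{148 + 8852} = \sqrt{9000} = 30 \sqrt{10}$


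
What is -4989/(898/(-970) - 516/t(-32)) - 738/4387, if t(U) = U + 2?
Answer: -86348743/281517 ≈ -306.73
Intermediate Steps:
t(U) = 2 + U
-4989/(898/(-970) - 516/t(-32)) - 738/4387 = -4989/(898/(-970) - 516/(2 - 32)) - 738/4387 = -4989/(898*(-1/970) - 516/(-30)) - 738*1/4387 = -4989/(-449/485 - 516*(-1/30)) - 18/107 = -4989/(-449/485 + 86/5) - 18/107 = -4989/7893/485 - 18/107 = -4989*485/7893 - 18/107 = -806555/2631 - 18/107 = -86348743/281517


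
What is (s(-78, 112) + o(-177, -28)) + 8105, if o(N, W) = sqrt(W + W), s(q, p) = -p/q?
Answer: 316151/39 + 2*I*sqrt(14) ≈ 8106.4 + 7.4833*I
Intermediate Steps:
s(q, p) = -p/q
o(N, W) = sqrt(2)*sqrt(W) (o(N, W) = sqrt(2*W) = sqrt(2)*sqrt(W))
(s(-78, 112) + o(-177, -28)) + 8105 = (-1*112/(-78) + sqrt(2)*sqrt(-28)) + 8105 = (-1*112*(-1/78) + sqrt(2)*(2*I*sqrt(7))) + 8105 = (56/39 + 2*I*sqrt(14)) + 8105 = 316151/39 + 2*I*sqrt(14)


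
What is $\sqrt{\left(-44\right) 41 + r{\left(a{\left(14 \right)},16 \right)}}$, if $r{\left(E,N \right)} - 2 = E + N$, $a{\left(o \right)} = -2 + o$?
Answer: $i \sqrt{1774} \approx 42.119 i$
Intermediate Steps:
$r{\left(E,N \right)} = 2 + E + N$ ($r{\left(E,N \right)} = 2 + \left(E + N\right) = 2 + E + N$)
$\sqrt{\left(-44\right) 41 + r{\left(a{\left(14 \right)},16 \right)}} = \sqrt{\left(-44\right) 41 + \left(2 + \left(-2 + 14\right) + 16\right)} = \sqrt{-1804 + \left(2 + 12 + 16\right)} = \sqrt{-1804 + 30} = \sqrt{-1774} = i \sqrt{1774}$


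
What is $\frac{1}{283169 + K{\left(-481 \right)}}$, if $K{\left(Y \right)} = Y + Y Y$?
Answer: $\frac{1}{514049} \approx 1.9453 \cdot 10^{-6}$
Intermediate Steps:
$K{\left(Y \right)} = Y + Y^{2}$
$\frac{1}{283169 + K{\left(-481 \right)}} = \frac{1}{283169 - 481 \left(1 - 481\right)} = \frac{1}{283169 - -230880} = \frac{1}{283169 + 230880} = \frac{1}{514049}$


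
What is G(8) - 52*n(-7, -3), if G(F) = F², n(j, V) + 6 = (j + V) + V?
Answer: 1052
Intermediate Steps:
n(j, V) = -6 + j + 2*V (n(j, V) = -6 + ((j + V) + V) = -6 + ((V + j) + V) = -6 + (j + 2*V) = -6 + j + 2*V)
G(8) - 52*n(-7, -3) = 8² - 52*(-6 - 7 + 2*(-3)) = 64 - 52*(-6 - 7 - 6) = 64 - 52*(-19) = 64 + 988 = 1052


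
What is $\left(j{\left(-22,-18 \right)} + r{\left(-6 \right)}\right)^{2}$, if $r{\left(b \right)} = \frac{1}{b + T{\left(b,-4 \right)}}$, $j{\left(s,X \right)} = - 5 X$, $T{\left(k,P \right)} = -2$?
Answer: $\frac{516961}{64} \approx 8077.5$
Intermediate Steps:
$r{\left(b \right)} = \frac{1}{-2 + b}$ ($r{\left(b \right)} = \frac{1}{b - 2} = \frac{1}{-2 + b}$)
$\left(j{\left(-22,-18 \right)} + r{\left(-6 \right)}\right)^{2} = \left(\left(-5\right) \left(-18\right) + \frac{1}{-2 - 6}\right)^{2} = \left(90 + \frac{1}{-8}\right)^{2} = \left(90 - \frac{1}{8}\right)^{2} = \left(\frac{719}{8}\right)^{2} = \frac{516961}{64}$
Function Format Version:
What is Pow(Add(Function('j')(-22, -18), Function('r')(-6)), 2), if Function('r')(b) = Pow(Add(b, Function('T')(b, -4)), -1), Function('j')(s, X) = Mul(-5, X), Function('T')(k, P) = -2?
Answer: Rational(516961, 64) ≈ 8077.5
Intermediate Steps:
Function('r')(b) = Pow(Add(-2, b), -1) (Function('r')(b) = Pow(Add(b, -2), -1) = Pow(Add(-2, b), -1))
Pow(Add(Function('j')(-22, -18), Function('r')(-6)), 2) = Pow(Add(Mul(-5, -18), Pow(Add(-2, -6), -1)), 2) = Pow(Add(90, Pow(-8, -1)), 2) = Pow(Add(90, Rational(-1, 8)), 2) = Pow(Rational(719, 8), 2) = Rational(516961, 64)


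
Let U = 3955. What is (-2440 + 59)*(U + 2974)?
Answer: -16497949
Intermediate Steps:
(-2440 + 59)*(U + 2974) = (-2440 + 59)*(3955 + 2974) = -2381*6929 = -16497949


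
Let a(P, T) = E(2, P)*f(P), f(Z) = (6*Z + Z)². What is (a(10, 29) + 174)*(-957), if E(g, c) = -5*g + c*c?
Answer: -422203518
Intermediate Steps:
E(g, c) = c² - 5*g (E(g, c) = -5*g + c² = c² - 5*g)
f(Z) = 49*Z² (f(Z) = (7*Z)² = 49*Z²)
a(P, T) = 49*P²*(-10 + P²) (a(P, T) = (P² - 5*2)*(49*P²) = (P² - 10)*(49*P²) = (-10 + P²)*(49*P²) = 49*P²*(-10 + P²))
(a(10, 29) + 174)*(-957) = (49*10²*(-10 + 10²) + 174)*(-957) = (49*100*(-10 + 100) + 174)*(-957) = (49*100*90 + 174)*(-957) = (441000 + 174)*(-957) = 441174*(-957) = -422203518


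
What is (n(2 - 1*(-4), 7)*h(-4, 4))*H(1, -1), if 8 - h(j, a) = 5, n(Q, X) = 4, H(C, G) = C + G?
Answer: 0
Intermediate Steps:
h(j, a) = 3 (h(j, a) = 8 - 1*5 = 8 - 5 = 3)
(n(2 - 1*(-4), 7)*h(-4, 4))*H(1, -1) = (4*3)*(1 - 1) = 12*0 = 0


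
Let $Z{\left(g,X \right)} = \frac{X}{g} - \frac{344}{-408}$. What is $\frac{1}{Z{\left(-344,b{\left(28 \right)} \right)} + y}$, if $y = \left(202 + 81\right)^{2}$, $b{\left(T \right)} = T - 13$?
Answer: $\frac{17544}{1405095443} \approx 1.2486 \cdot 10^{-5}$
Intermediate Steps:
$b{\left(T \right)} = -13 + T$
$Z{\left(g,X \right)} = \frac{43}{51} + \frac{X}{g}$ ($Z{\left(g,X \right)} = \frac{X}{g} - - \frac{43}{51} = \frac{X}{g} + \frac{43}{51} = \frac{43}{51} + \frac{X}{g}$)
$y = 80089$ ($y = 283^{2} = 80089$)
$\frac{1}{Z{\left(-344,b{\left(28 \right)} \right)} + y} = \frac{1}{\left(\frac{43}{51} + \frac{-13 + 28}{-344}\right) + 80089} = \frac{1}{\left(\frac{43}{51} + 15 \left(- \frac{1}{344}\right)\right) + 80089} = \frac{1}{\left(\frac{43}{51} - \frac{15}{344}\right) + 80089} = \frac{1}{\frac{14027}{17544} + 80089} = \frac{1}{\frac{1405095443}{17544}} = \frac{17544}{1405095443}$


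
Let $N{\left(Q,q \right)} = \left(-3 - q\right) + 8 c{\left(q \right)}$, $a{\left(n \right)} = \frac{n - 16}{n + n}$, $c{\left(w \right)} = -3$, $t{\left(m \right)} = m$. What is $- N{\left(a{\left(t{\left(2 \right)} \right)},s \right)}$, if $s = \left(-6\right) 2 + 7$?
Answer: $22$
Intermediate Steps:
$s = -5$ ($s = -12 + 7 = -5$)
$a{\left(n \right)} = \frac{-16 + n}{2 n}$
$N{\left(Q,q \right)} = -27 - q$ ($N{\left(Q,q \right)} = \left(-3 - q\right) + 8 \left(-3\right) = \left(-3 - q\right) - 24 = -27 - q$)
$- N{\left(a{\left(t{\left(2 \right)} \right)},s \right)} = - (-27 - -5) = - (-27 + 5) = \left(-1\right) \left(-22\right) = 22$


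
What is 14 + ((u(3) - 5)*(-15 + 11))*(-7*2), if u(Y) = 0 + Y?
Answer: -98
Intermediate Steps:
u(Y) = Y
14 + ((u(3) - 5)*(-15 + 11))*(-7*2) = 14 + ((3 - 5)*(-15 + 11))*(-7*2) = 14 - 2*(-4)*(-14) = 14 + 8*(-14) = 14 - 112 = -98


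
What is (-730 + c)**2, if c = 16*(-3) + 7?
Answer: 594441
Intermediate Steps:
c = -41 (c = -48 + 7 = -41)
(-730 + c)**2 = (-730 - 41)**2 = (-771)**2 = 594441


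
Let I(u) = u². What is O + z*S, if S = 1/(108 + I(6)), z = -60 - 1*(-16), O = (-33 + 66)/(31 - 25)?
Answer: 187/36 ≈ 5.1944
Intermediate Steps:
O = 11/2 (O = 33/6 = 33*(⅙) = 11/2 ≈ 5.5000)
z = -44 (z = -60 + 16 = -44)
S = 1/144 (S = 1/(108 + 6²) = 1/(108 + 36) = 1/144 ≈ 0.0069444)
O + z*S = 11/2 - 44*1/144 = 11/2 - 11/36 = 187/36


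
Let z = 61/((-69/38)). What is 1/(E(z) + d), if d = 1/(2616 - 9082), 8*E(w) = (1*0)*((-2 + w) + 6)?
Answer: -6466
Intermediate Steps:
z = -2318/69 (z = 61/((-69*1/38)) = 61/(-69/38) = 61*(-38/69) = -2318/69 ≈ -33.594)
E(w) = 0 (E(w) = ((1*0)*((-2 + w) + 6))/8 = (0*(4 + w))/8 = (1/8)*0 = 0)
d = -1/6466 (d = 1/(-6466) = -1/6466 ≈ -0.00015466)
1/(E(z) + d) = 1/(0 - 1/6466) = 1/(-1/6466) = -6466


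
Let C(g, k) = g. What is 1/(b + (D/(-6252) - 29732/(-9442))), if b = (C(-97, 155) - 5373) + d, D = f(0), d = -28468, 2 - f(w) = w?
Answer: -14757846/500805311153 ≈ -2.9468e-5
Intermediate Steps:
f(w) = 2 - w
D = 2 (D = 2 - 1*0 = 2 + 0 = 2)
b = -33938 (b = (-97 - 5373) - 28468 = -5470 - 28468 = -33938)
1/(b + (D/(-6252) - 29732/(-9442))) = 1/(-33938 + (2/(-6252) - 29732/(-9442))) = 1/(-33938 + (2*(-1/6252) - 29732*(-1/9442))) = 1/(-33938 + (-1/3126 + 14866/4721)) = 1/(-33938 + 46466395/14757846) = 1/(-500805311153/14757846) = -14757846/500805311153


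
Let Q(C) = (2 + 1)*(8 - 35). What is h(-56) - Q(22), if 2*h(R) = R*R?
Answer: 1649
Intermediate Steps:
h(R) = R**2/2 (h(R) = (R*R)/2 = R**2/2)
Q(C) = -81 (Q(C) = 3*(-27) = -81)
h(-56) - Q(22) = (1/2)*(-56)**2 - 1*(-81) = (1/2)*3136 + 81 = 1568 + 81 = 1649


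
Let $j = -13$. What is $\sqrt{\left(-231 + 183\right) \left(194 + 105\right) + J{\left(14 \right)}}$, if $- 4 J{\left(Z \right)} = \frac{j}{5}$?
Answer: $\frac{i \sqrt{1435135}}{10} \approx 119.8 i$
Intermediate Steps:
$J{\left(Z \right)} = \frac{13}{20}$ ($J{\left(Z \right)} = - \frac{\left(-13\right) \frac{1}{5}}{4} = \left(- \frac{1}{4}\right) \left(- \frac{13}{5}\right) = \frac{13}{20}$)
$\sqrt{\left(-231 + 183\right) \left(194 + 105\right) + J{\left(14 \right)}} = \sqrt{\left(-231 + 183\right) \left(194 + 105\right) + \frac{13}{20}} = \sqrt{\left(-48\right) 299 + \frac{13}{20}} = \sqrt{-14352 + \frac{13}{20}} = \sqrt{- \frac{287027}{20}} = \frac{i \sqrt{1435135}}{10}$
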